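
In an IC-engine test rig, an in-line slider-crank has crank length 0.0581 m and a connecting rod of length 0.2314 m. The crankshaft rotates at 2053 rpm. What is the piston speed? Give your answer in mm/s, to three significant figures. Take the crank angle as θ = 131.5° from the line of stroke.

7770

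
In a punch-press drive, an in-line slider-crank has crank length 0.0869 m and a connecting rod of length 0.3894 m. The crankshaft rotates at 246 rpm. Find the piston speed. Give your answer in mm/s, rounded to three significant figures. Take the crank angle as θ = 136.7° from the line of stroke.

1280

ω = 2π·246/60 = 25.76 rad/s
For an in-line slider-crank, x = r cosθ + √(L² − r² sin²θ), so v = −rω sinθ·[1 + r cosθ/√(L² − r² sin²θ)].
With r = 0.0869 m, L = 0.3894 m, θ = 136.7°: √(L² − r² sin²θ) = 0.38481 m.
v = −0.0869·25.76·0.68582·[1 + 0.0869·-0.72777/0.38481] = -1.283 m/s.
|v| = 1.283 m/s = 1283 mm/s.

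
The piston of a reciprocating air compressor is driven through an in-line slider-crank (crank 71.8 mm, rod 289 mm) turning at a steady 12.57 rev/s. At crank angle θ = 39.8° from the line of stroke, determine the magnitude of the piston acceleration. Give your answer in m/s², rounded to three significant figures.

366

ω = 2π·12.6 = 78.98 rad/s
x(θ) = r cosθ + √(L² − r² sin²θ); with ω constant, a = ω²·d²x/dθ².
d²x/dθ² = −r cosθ − r²(cos2θ)/√u − r⁴ sin²2θ/(4u^{3/2}),  u = L² − r² sin²θ = 0.0814087 m².
Substituting r = 0.0718 m, L = 0.289 m, θ = 39.8°: d²x/dθ² = -0.058701 m.
a = ω²·d²x/dθ² = (78.98)²·(-0.058701) = -366.16 m/s²;  |a| = 366.16 m/s².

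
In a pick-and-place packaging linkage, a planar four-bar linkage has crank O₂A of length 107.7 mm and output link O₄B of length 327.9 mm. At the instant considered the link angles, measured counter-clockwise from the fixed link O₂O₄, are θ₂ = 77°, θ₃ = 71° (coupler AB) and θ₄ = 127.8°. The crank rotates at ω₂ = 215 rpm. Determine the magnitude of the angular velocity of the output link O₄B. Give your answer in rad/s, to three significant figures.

ω₂ = 22.51 rad/s (from 215 rpm).
Differentiating the loop-closure r₂e^{iθ₂}+r₃e^{iθ₃}=r₁+r₄e^{iθ₄} gives r₂ω₂e^{iθ₂}+r₃ω₃e^{iθ₃}=r₄ω₄e^{iθ₄}.
Eliminating the other unknown: ω₄ = r₂ω₂ sin(θ₂−θ₃) / [r₄ sin(θ₄−θ₃)].
Numerator sine = +0.10453; denominator sine = +0.83676.
Result = 0.1077·22.51·(+0.10453) / (0.3279·(+0.83676)) = +0.92379 rad/s; magnitude 0.92379 rad/s.

0.924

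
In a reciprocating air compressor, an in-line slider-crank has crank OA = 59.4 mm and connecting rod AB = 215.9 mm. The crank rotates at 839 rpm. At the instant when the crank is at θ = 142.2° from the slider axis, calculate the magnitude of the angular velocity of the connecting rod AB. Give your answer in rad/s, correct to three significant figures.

19.4

ω = 87.86 rad/s (converted from 839 rpm).
The rod makes angle φ with the slider axis where L sinφ = r sinθ; differentiating, L cosφ·φ̇ = r ω cosθ.
L cosφ = √(L² − r² sin²θ) = 0.21281 m.
|ω_rod| = r ω |cosθ| / √(L² − r² sin²θ) = 0.0594·87.86·0.79016/0.21281 = 19.378 rad/s.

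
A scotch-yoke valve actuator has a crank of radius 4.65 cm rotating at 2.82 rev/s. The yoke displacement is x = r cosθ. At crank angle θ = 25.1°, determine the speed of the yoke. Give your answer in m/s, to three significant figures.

0.350

ω = 17.72 rad/s (from 2.82 rev/s).
x = r cosθ ⇒ ẋ = −rω sinθ.
|v| = rω|sinθ| = 0.0465·17.72·|sin 25.1°| = 0.3495 m/s.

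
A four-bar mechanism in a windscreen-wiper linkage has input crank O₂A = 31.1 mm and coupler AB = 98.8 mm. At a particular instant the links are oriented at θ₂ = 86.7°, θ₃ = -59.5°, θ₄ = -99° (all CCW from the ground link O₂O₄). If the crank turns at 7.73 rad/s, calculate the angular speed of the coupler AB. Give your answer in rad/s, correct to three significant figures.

ω₂ = 7.73 rad/s
Differentiating the loop-closure r₂e^{iθ₂}+r₃e^{iθ₃}=r₁+r₄e^{iθ₄} gives r₂ω₂e^{iθ₂}+r₃ω₃e^{iθ₃}=r₄ω₄e^{iθ₄}.
Eliminating the other unknown: ω₃ = r₂ω₂ sin(θ₄−θ₂) / [r₃ sin(θ₃−θ₄)].
Numerator sine = +0.09932; denominator sine = +0.63608.
Result = 0.0311·7.73·(+0.09932) / (0.0988·(+0.63608)) = +0.37993 rad/s; magnitude 0.37993 rad/s.

0.380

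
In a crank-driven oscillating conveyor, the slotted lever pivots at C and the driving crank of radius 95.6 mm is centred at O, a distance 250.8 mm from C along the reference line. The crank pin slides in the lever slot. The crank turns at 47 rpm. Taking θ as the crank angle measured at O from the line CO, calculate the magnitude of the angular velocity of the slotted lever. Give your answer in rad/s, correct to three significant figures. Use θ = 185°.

ω = 4.922 rad/s (from 47 rpm).
Crank pin A relative to C: A = (d + r cosθ, r sinθ); lever angle φ = atan2(r sinθ, d + r cosθ).
Differentiating tanφ: φ̇ = rω(d cosθ + r)/(d² + r² + 2dr cosθ).
d² + r² + 2dr cosθ = |CA|² = 0.0242695 m²;  d cosθ + r = -0.15425 m.
|ω_lever| = |0.0956·4.922·-0.15425| / 0.0242695 = 2.9904 rad/s.

2.99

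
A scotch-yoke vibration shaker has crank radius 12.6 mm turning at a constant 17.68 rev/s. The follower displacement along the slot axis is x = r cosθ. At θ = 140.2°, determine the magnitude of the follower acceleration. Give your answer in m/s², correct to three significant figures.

ω = 111.1 rad/s (from 17.68 rev/s).
x = r cosθ ⇒ ẍ = −rω² cosθ (ω constant).
|a| = rω²|cosθ| = 0.0126·(111.1)²·|cos 140.2°| = 119.46 m/s².

119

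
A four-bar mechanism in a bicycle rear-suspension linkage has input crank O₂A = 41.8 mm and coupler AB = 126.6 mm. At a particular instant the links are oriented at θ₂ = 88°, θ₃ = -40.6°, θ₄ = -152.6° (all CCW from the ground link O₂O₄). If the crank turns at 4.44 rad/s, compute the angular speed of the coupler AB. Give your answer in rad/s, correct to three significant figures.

1.38

ω₂ = 4.44 rad/s
Differentiating the loop-closure r₂e^{iθ₂}+r₃e^{iθ₃}=r₁+r₄e^{iθ₄} gives r₂ω₂e^{iθ₂}+r₃ω₃e^{iθ₃}=r₄ω₄e^{iθ₄}.
Eliminating the other unknown: ω₃ = r₂ω₂ sin(θ₄−θ₂) / [r₃ sin(θ₃−θ₄)].
Numerator sine = +0.87121; denominator sine = +0.92718.
Result = 0.0418·4.44·(+0.87121) / (0.1266·(+0.92718)) = +1.3775 rad/s; magnitude 1.3775 rad/s.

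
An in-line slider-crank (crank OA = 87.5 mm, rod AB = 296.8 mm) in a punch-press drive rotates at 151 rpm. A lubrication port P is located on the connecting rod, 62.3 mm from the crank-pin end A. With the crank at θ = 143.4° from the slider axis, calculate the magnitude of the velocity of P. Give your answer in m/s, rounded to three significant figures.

1.18

ω = 15.81 rad/s.  Crank-pin speed |V_A| = rω = 1.3836 m/s, perpendicular to OA.
Rod angle: sinφ = −(r/L) sinθ ⇒ φ = -10.124°; ω_rod = −rω cosθ/√(L²−r²sin²θ) = +3.8017 rad/s.
V_P = V_A + ω_rod × AP, with AP = 0.0623 m along the rod.
Components: V_Px = −rω sinθ − a·ω_rod·sinφ = -0.78331 m/s;  V_Py = rω cosθ + a·ω_rod·cosφ = -0.87763 m/s.
|V_P| = √(V_Px² + V_Py²) = 1.1764 m/s.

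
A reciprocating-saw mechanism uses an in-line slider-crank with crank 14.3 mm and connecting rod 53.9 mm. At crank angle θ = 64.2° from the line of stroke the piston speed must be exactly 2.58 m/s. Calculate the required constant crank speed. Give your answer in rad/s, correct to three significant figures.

179

For an in-line slider-crank, |v_piston| = rω|sinθ|·[1 + r cosθ/√(L² − r² sin²θ)].
With r = 0.0143 m, L = 0.0539 m, θ = 64.2°: the bracketed kinematic factor |dx/dθ| = 0.014405 m.
ω = v/|dx/dθ| = 2.58/0.014405 = 179.1 rad/s.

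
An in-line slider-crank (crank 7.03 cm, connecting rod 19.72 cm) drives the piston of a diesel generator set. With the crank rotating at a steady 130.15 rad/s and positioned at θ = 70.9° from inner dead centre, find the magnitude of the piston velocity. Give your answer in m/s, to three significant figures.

9.72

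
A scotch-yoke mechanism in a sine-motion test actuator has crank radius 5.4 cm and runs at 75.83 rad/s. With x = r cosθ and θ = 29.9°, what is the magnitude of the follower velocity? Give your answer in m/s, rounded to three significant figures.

2.04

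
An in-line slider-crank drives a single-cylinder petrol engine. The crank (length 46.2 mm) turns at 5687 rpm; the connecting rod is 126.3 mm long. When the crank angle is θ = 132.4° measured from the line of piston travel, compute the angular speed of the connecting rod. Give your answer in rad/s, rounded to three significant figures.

153

ω = 595.5 rad/s (converted from 5687 rpm).
The rod makes angle φ with the slider axis where L sinφ = r sinθ; differentiating, L cosφ·φ̇ = r ω cosθ.
L cosφ = √(L² − r² sin²θ) = 0.1216 m.
|ω_rod| = r ω |cosθ| / √(L² − r² sin²θ) = 0.0462·595.5·0.67430/0.1216 = 152.57 rad/s.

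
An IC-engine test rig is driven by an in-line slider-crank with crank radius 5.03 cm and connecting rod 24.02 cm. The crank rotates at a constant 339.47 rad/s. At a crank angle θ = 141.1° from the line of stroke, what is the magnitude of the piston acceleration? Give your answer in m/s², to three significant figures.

4240

ω = 339.5 rad/s
x(θ) = r cosθ + √(L² − r² sin²θ); with ω constant, a = ω²·d²x/dθ².
d²x/dθ² = −r cosθ − r²(cos2θ)/√u − r⁴ sin²2θ/(4u^{3/2}),  u = L² − r² sin²θ = 0.0566983 m².
Substituting r = 0.0503 m, L = 0.2402 m, θ = 141.1°: d²x/dθ² = +0.036787 m.
a = ω²·d²x/dθ² = (339.5)²·(+0.036787) = +4239.3 m/s²;  |a| = 4239.3 m/s².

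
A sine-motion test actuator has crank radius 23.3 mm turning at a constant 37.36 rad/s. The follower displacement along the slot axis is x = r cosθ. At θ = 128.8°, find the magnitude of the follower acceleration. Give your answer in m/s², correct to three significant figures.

20.4

ω = 37.36 rad/s
x = r cosθ ⇒ ẍ = −rω² cosθ (ω constant).
|a| = rω²|cosθ| = 0.0233·(37.36)²·|cos 128.8°| = 20.378 m/s².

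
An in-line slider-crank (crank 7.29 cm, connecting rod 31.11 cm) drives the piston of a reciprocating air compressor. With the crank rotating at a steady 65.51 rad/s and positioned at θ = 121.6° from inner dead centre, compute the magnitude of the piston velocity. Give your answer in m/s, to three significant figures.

ω = 65.51 rad/s
For an in-line slider-crank, x = r cosθ + √(L² − r² sin²θ), so v = −rω sinθ·[1 + r cosθ/√(L² − r² sin²θ)].
With r = 0.0729 m, L = 0.3111 m, θ = 121.6°: √(L² − r² sin²θ) = 0.30484 m.
v = −0.0729·65.51·0.85173·[1 + 0.0729·-0.52399/0.30484] = -3.5579 m/s.
|v| = 3.5579 m/s.

3.56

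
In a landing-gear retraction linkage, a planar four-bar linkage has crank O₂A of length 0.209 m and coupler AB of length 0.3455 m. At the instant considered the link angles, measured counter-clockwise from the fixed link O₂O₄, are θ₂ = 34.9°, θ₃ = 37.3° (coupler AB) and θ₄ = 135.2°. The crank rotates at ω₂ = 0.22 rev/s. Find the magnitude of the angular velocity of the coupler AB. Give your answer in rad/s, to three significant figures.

ω₂ = 1.382 rad/s (from 0.22 rev/s).
Differentiating the loop-closure r₂e^{iθ₂}+r₃e^{iθ₃}=r₁+r₄e^{iθ₄} gives r₂ω₂e^{iθ₂}+r₃ω₃e^{iθ₃}=r₄ω₄e^{iθ₄}.
Eliminating the other unknown: ω₃ = r₂ω₂ sin(θ₄−θ₂) / [r₃ sin(θ₃−θ₄)].
Numerator sine = +0.98389; denominator sine = -0.99051.
Result = 0.209·1.382·(+0.98389) / (0.3455·(-0.99051)) = -0.83059 rad/s; magnitude 0.83059 rad/s.

0.831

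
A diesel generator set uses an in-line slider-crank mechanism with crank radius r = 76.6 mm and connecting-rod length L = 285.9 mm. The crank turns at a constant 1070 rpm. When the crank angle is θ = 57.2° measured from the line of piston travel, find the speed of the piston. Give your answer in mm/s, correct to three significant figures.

8290

ω = 2π·1070/60 = 112.1 rad/s
For an in-line slider-crank, x = r cosθ + √(L² − r² sin²θ), so v = −rω sinθ·[1 + r cosθ/√(L² − r² sin²θ)].
With r = 0.0766 m, L = 0.2859 m, θ = 57.2°: √(L² − r² sin²θ) = 0.27856 m.
v = −0.0766·112.1·0.84057·[1 + 0.0766·0.54171/0.27856] = -8.2893 m/s.
|v| = 8.2893 m/s = 8289.3 mm/s.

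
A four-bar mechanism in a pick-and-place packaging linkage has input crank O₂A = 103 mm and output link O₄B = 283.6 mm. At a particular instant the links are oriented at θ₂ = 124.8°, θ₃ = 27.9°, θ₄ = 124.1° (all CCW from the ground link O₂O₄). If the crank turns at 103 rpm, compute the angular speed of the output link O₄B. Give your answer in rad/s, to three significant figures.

ω₂ = 10.79 rad/s (from 103 rpm).
Differentiating the loop-closure r₂e^{iθ₂}+r₃e^{iθ₃}=r₁+r₄e^{iθ₄} gives r₂ω₂e^{iθ₂}+r₃ω₃e^{iθ₃}=r₄ω₄e^{iθ₄}.
Eliminating the other unknown: ω₄ = r₂ω₂ sin(θ₂−θ₃) / [r₄ sin(θ₄−θ₃)].
Numerator sine = +0.99276; denominator sine = +0.99415.
Result = 0.103·10.79·(+0.99276) / (0.2836·(+0.99415)) = +3.9119 rad/s; magnitude 3.9119 rad/s.

3.91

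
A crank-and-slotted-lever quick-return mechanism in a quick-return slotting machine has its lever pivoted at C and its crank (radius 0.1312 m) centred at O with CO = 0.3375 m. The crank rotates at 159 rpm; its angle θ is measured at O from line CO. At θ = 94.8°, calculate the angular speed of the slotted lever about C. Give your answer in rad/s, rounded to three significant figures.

1.82

ω = 16.65 rad/s (from 159 rpm).
Crank pin A relative to C: A = (d + r cosθ, r sinθ); lever angle φ = atan2(r sinθ, d + r cosθ).
Differentiating tanφ: φ̇ = rω(d cosθ + r)/(d² + r² + 2dr cosθ).
d² + r² + 2dr cosθ = |CA|² = 0.123709 m²;  d cosθ + r = +0.10296 m.
|ω_lever| = |0.1312·16.65·+0.10296| / 0.123709 = 1.8181 rad/s.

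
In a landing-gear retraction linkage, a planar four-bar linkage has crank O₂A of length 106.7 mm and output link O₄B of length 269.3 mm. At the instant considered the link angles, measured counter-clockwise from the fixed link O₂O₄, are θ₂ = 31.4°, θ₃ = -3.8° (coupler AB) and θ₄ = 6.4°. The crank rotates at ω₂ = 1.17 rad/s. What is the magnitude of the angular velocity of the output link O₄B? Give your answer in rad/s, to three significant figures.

ω₂ = 1.17 rad/s
Differentiating the loop-closure r₂e^{iθ₂}+r₃e^{iθ₃}=r₁+r₄e^{iθ₄} gives r₂ω₂e^{iθ₂}+r₃ω₃e^{iθ₃}=r₄ω₄e^{iθ₄}.
Eliminating the other unknown: ω₄ = r₂ω₂ sin(θ₂−θ₃) / [r₄ sin(θ₄−θ₃)].
Numerator sine = +0.57643; denominator sine = +0.17708.
Result = 0.1067·1.17·(+0.57643) / (0.2693·(+0.17708)) = +1.509 rad/s; magnitude 1.509 rad/s.

1.51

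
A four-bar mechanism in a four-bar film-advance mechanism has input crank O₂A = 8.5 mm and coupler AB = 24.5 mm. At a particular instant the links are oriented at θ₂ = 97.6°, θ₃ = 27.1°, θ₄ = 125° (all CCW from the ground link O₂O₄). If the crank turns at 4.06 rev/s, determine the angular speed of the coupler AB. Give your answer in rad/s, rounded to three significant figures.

ω₂ = 25.51 rad/s (from 4.06 rev/s).
Differentiating the loop-closure r₂e^{iθ₂}+r₃e^{iθ₃}=r₁+r₄e^{iθ₄} gives r₂ω₂e^{iθ₂}+r₃ω₃e^{iθ₃}=r₄ω₄e^{iθ₄}.
Eliminating the other unknown: ω₃ = r₂ω₂ sin(θ₄−θ₂) / [r₃ sin(θ₃−θ₄)].
Numerator sine = +0.46020; denominator sine = -0.99051.
Result = 0.0085·25.51·(+0.46020) / (0.0245·(-0.99051)) = -4.1119 rad/s; magnitude 4.1119 rad/s.

4.11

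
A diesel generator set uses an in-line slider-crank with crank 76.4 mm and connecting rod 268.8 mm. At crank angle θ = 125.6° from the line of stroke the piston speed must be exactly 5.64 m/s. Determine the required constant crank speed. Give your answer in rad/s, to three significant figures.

109

For an in-line slider-crank, |v_piston| = rω|sinθ|·[1 + r cosθ/√(L² − r² sin²θ)].
With r = 0.0764 m, L = 0.2688 m, θ = 125.6°: the bracketed kinematic factor |dx/dθ| = 0.051557 m.
ω = v/|dx/dθ| = 5.64/0.051557 = 109.39 rad/s.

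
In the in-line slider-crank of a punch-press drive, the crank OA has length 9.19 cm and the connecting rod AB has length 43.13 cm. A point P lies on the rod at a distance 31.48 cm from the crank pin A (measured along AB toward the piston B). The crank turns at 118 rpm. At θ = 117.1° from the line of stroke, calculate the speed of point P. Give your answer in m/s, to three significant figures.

0.948

ω = 12.36 rad/s.  Crank-pin speed |V_A| = rω = 1.1356 m/s, perpendicular to OA.
Rod angle: sinφ = −(r/L) sinθ ⇒ φ = -10.934°; ω_rod = −rω cosθ/√(L²−r²sin²θ) = +1.2216 rad/s.
V_P = V_A + ω_rod × AP, with AP = 0.3148 m along the rod.
Components: V_Px = −rω sinθ − a·ω_rod·sinφ = -0.93798 m/s;  V_Py = rω cosθ + a·ω_rod·cosφ = -0.13973 m/s.
|V_P| = √(V_Px² + V_Py²) = 0.94833 m/s.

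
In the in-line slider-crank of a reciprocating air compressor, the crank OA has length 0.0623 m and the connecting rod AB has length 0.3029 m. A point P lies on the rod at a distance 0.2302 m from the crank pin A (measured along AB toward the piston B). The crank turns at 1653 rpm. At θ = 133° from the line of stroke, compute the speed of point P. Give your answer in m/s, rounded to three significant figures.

7.25

ω = 173.1 rad/s.  Crank-pin speed |V_A| = rω = 10.784 m/s, perpendicular to OA.
Rod angle: sinφ = −(r/L) sinθ ⇒ φ = -8.651°; ω_rod = −rω cosθ/√(L²−r²sin²θ) = +24.561 rad/s.
V_P = V_A + ω_rod × AP, with AP = 0.2302 m along the rod.
Components: V_Px = −rω sinθ − a·ω_rod·sinφ = -7.0366 m/s;  V_Py = rω cosθ + a·ω_rod·cosφ = -1.7653 m/s.
|V_P| = √(V_Px² + V_Py²) = 7.2547 m/s.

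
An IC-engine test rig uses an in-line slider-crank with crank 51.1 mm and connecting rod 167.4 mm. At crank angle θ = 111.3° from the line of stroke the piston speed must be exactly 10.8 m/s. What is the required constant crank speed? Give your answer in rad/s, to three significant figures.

For an in-line slider-crank, |v_piston| = rω|sinθ|·[1 + r cosθ/√(L² − r² sin²θ)].
With r = 0.0511 m, L = 0.1674 m, θ = 111.3°: the bracketed kinematic factor |dx/dθ| = 0.042103 m.
ω = v/|dx/dθ| = 10.8/0.042103 = 256.51 rad/s.

257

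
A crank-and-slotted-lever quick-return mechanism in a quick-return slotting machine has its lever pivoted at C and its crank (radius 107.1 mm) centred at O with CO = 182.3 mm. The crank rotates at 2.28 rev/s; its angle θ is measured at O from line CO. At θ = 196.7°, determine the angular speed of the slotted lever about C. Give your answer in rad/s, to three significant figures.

ω = 14.33 rad/s (from 2.28 rev/s).
Crank pin A relative to C: A = (d + r cosθ, r sinθ); lever angle φ = atan2(r sinθ, d + r cosθ).
Differentiating tanφ: φ̇ = rω(d cosθ + r)/(d² + r² + 2dr cosθ).
d² + r² + 2dr cosθ = |CA|² = 0.00730202 m²;  d cosθ + r = -0.067511 m.
|ω_lever| = |0.1071·14.33·-0.067511| / 0.00730202 = 14.185 rad/s.

14.2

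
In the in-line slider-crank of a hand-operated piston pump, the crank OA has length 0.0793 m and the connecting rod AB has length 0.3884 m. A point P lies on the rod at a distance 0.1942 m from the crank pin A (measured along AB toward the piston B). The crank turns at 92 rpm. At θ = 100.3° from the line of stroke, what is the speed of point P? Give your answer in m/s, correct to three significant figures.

0.741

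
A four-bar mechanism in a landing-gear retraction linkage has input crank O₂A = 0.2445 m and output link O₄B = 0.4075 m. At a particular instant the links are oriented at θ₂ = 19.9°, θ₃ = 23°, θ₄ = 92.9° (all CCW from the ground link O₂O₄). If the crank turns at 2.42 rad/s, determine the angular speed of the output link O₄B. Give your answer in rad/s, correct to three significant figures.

ω₂ = 2.42 rad/s
Differentiating the loop-closure r₂e^{iθ₂}+r₃e^{iθ₃}=r₁+r₄e^{iθ₄} gives r₂ω₂e^{iθ₂}+r₃ω₃e^{iθ₃}=r₄ω₄e^{iθ₄}.
Eliminating the other unknown: ω₄ = r₂ω₂ sin(θ₂−θ₃) / [r₄ sin(θ₄−θ₃)].
Numerator sine = -0.05408; denominator sine = +0.93909.
Result = 0.2445·2.42·(-0.05408) / (0.4075·(+0.93909)) = -0.083615 rad/s; magnitude 0.083615 rad/s.

0.0836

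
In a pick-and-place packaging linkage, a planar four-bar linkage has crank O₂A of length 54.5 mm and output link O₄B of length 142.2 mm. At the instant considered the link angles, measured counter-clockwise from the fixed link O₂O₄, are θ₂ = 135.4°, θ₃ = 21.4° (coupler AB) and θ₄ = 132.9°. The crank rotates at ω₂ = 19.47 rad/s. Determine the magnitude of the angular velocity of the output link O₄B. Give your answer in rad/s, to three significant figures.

7.33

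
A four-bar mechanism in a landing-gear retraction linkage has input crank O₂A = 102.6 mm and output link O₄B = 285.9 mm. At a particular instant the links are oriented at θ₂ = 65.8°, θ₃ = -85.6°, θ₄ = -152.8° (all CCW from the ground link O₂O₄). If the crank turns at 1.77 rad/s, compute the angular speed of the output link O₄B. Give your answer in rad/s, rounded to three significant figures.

0.330

ω₂ = 1.77 rad/s
Differentiating the loop-closure r₂e^{iθ₂}+r₃e^{iθ₃}=r₁+r₄e^{iθ₄} gives r₂ω₂e^{iθ₂}+r₃ω₃e^{iθ₃}=r₄ω₄e^{iθ₄}.
Eliminating the other unknown: ω₄ = r₂ω₂ sin(θ₂−θ₃) / [r₄ sin(θ₄−θ₃)].
Numerator sine = +0.47869; denominator sine = -0.92186.
Result = 0.1026·1.77·(+0.47869) / (0.2859·(-0.92186)) = -0.32983 rad/s; magnitude 0.32983 rad/s.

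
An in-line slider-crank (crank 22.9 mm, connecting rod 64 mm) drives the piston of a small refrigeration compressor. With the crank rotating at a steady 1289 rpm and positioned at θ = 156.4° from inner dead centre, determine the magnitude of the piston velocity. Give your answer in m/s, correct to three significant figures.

0.828

ω = 2π·1289/60 = 135 rad/s
For an in-line slider-crank, x = r cosθ + √(L² − r² sin²θ), so v = −rω sinθ·[1 + r cosθ/√(L² − r² sin²θ)].
With r = 0.0229 m, L = 0.064 m, θ = 156.4°: √(L² − r² sin²θ) = 0.06334 m.
v = −0.0229·135·0.40035·[1 + 0.0229·-0.91636/0.06334] = -0.82753 m/s.
|v| = 0.82753 m/s.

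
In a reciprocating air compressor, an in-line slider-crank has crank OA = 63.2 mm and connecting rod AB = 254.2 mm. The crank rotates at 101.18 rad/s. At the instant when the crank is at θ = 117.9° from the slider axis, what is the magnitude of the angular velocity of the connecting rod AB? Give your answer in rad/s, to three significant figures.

ω = 101.2 rad/s
The rod makes angle φ with the slider axis where L sinφ = r sinθ; differentiating, L cosφ·φ̇ = r ω cosθ.
L cosφ = √(L² − r² sin²θ) = 0.24799 m.
|ω_rod| = r ω |cosθ| / √(L² − r² sin²θ) = 0.0632·101.2·0.46793/0.24799 = 12.066 rad/s.

12.1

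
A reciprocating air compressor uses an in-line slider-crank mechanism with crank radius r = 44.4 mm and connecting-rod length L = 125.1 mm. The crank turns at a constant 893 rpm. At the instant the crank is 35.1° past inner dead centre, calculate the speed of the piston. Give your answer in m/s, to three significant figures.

ω = 2π·893/60 = 93.51 rad/s
For an in-line slider-crank, x = r cosθ + √(L² − r² sin²θ), so v = −rω sinθ·[1 + r cosθ/√(L² − r² sin²θ)].
With r = 0.0444 m, L = 0.1251 m, θ = 35.1°: √(L² − r² sin²θ) = 0.12247 m.
v = −0.0444·93.51·0.57501·[1 + 0.0444·0.81815/0.12247] = -3.0956 m/s.
|v| = 3.0956 m/s.

3.10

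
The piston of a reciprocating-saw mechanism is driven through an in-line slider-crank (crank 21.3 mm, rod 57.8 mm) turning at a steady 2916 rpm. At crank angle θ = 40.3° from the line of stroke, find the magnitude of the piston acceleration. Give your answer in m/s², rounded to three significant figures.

ω = 2π·2916/60 = 305.4 rad/s
x(θ) = r cosθ + √(L² − r² sin²θ); with ω constant, a = ω²·d²x/dθ².
d²x/dθ² = −r cosθ − r²(cos2θ)/√u − r⁴ sin²2θ/(4u^{3/2}),  u = L² − r² sin²θ = 0.00315104 m².
Substituting r = 0.0213 m, L = 0.0578 m, θ = 40.3°: d²x/dθ² = -0.017848 m.
a = ω²·d²x/dθ² = (305.4)²·(-0.017848) = -1664.3 m/s²;  |a| = 1664.3 m/s².

1660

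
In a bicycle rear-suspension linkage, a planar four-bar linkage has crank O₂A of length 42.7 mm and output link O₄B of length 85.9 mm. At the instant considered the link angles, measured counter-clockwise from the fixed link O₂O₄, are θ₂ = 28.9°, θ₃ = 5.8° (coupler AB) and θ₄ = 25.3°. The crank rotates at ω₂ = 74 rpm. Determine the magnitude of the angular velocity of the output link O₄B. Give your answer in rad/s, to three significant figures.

ω₂ = 7.749 rad/s (from 74 rpm).
Differentiating the loop-closure r₂e^{iθ₂}+r₃e^{iθ₃}=r₁+r₄e^{iθ₄} gives r₂ω₂e^{iθ₂}+r₃ω₃e^{iθ₃}=r₄ω₄e^{iθ₄}.
Eliminating the other unknown: ω₄ = r₂ω₂ sin(θ₂−θ₃) / [r₄ sin(θ₄−θ₃)].
Numerator sine = +0.39234; denominator sine = +0.33381.
Result = 0.0427·7.749·(+0.39234) / (0.0859·(+0.33381)) = +4.5275 rad/s; magnitude 4.5275 rad/s.

4.53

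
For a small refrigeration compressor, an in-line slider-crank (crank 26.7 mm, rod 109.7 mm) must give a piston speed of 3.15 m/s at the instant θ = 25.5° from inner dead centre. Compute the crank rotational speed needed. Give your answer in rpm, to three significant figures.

2140

For an in-line slider-crank, |v_piston| = rω|sinθ|·[1 + r cosθ/√(L² − r² sin²θ)].
With r = 0.0267 m, L = 0.1097 m, θ = 25.5°: the bracketed kinematic factor |dx/dθ| = 0.014034 m.
ω = v/|dx/dθ| = 3.15/0.014034 = 224.46 rad/s.
N = 60ω/(2π) = 2143.4 rpm.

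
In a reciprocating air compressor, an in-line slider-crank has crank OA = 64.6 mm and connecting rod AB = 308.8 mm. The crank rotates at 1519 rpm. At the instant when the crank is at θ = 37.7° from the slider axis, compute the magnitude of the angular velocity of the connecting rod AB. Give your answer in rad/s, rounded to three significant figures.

ω = 159.1 rad/s (converted from 1519 rpm).
The rod makes angle φ with the slider axis where L sinφ = r sinθ; differentiating, L cosφ·φ̇ = r ω cosθ.
L cosφ = √(L² − r² sin²θ) = 0.30626 m.
|ω_rod| = r ω |cosθ| / √(L² − r² sin²θ) = 0.0646·159.1·0.79122/0.30626 = 26.548 rad/s.

26.5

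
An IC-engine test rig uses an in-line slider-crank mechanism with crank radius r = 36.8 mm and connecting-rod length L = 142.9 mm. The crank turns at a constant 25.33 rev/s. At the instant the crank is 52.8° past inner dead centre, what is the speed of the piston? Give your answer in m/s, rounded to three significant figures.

ω = 2π·25.3 = 159.2 rad/s
For an in-line slider-crank, x = r cosθ + √(L² − r² sin²θ), so v = −rω sinθ·[1 + r cosθ/√(L² − r² sin²θ)].
With r = 0.0368 m, L = 0.1429 m, θ = 52.8°: √(L² − r² sin²θ) = 0.13986 m.
v = −0.0368·159.2·0.79653·[1 + 0.0368·0.60460/0.13986] = -5.4073 m/s.
|v| = 5.4073 m/s.

5.41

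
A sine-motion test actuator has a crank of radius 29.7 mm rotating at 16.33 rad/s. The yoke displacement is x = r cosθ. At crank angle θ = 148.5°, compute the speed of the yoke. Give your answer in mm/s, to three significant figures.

253

ω = 16.33 rad/s
x = r cosθ ⇒ ẋ = −rω sinθ.
|v| = rω|sinθ| = 0.0297·16.33·|sin 148.5°| = 0.25341 m/s = 253.41 mm/s.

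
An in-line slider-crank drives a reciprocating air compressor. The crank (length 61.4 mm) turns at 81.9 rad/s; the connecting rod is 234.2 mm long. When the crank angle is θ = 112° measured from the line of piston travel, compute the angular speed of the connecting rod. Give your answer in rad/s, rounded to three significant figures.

8.29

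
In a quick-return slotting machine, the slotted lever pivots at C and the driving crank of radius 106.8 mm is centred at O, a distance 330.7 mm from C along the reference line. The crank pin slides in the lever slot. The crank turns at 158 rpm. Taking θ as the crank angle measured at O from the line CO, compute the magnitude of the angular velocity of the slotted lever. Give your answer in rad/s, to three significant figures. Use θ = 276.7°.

ω = 16.55 rad/s (from 158 rpm).
Crank pin A relative to C: A = (d + r cosθ, r sinθ); lever angle φ = atan2(r sinθ, d + r cosθ).
Differentiating tanφ: φ̇ = rω(d cosθ + r)/(d² + r² + 2dr cosθ).
d² + r² + 2dr cosθ = |CA|² = 0.12901 m²;  d cosθ + r = +0.14538 m.
|ω_lever| = |0.1068·16.55·+0.14538| / 0.12901 = 1.9913 rad/s.

1.99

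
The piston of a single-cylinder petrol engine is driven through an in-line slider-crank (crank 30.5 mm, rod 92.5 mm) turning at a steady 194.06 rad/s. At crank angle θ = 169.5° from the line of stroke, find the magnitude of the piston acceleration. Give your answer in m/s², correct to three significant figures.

774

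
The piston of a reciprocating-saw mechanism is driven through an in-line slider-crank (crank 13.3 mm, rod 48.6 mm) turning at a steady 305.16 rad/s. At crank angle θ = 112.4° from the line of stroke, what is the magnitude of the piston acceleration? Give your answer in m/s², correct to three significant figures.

717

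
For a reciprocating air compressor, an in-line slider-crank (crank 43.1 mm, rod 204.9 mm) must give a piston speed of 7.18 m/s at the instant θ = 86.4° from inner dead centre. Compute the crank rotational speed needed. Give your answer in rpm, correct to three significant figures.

For an in-line slider-crank, |v_piston| = rω|sinθ|·[1 + r cosθ/√(L² − r² sin²θ)].
With r = 0.0431 m, L = 0.2049 m, θ = 86.4°: the bracketed kinematic factor |dx/dθ| = 0.043596 m.
ω = v/|dx/dθ| = 7.18/0.043596 = 164.69 rad/s.
N = 60ω/(2π) = 1572.7 rpm.

1570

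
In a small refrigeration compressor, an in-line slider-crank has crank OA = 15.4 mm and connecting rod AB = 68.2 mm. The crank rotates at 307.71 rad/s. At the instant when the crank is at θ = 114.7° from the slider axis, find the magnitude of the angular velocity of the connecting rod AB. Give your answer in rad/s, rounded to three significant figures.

ω = 307.7 rad/s
The rod makes angle φ with the slider axis where L sinφ = r sinθ; differentiating, L cosφ·φ̇ = r ω cosθ.
L cosφ = √(L² − r² sin²θ) = 0.066749 m.
|ω_rod| = r ω |cosθ| / √(L² − r² sin²θ) = 0.0154·307.7·0.41787/0.066749 = 29.666 rad/s.

29.7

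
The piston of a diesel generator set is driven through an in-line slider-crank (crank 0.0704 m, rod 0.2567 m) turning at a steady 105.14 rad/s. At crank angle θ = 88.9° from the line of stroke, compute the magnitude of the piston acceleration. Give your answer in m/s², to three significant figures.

207

ω = 105.1 rad/s
x(θ) = r cosθ + √(L² − r² sin²θ); with ω constant, a = ω²·d²x/dθ².
d²x/dθ² = −r cosθ − r²(cos2θ)/√u − r⁴ sin²2θ/(4u^{3/2}),  u = L² − r² sin²θ = 0.0609406 m².
Substituting r = 0.0704 m, L = 0.2567 m, θ = 88.9°: d²x/dθ² = +0.01871 m.
a = ω²·d²x/dθ² = (105.1)²·(+0.01871) = +206.83 m/s²;  |a| = 206.83 m/s².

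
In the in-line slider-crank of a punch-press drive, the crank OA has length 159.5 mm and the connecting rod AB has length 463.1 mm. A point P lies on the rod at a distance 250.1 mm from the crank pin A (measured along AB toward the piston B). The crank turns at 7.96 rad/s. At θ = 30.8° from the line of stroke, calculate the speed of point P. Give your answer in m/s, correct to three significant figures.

ω = 7.96 rad/s.  Crank-pin speed |V_A| = rω = 1.2696 m/s, perpendicular to OA.
Rod angle: sinφ = −(r/L) sinθ ⇒ φ = -10.158°; ω_rod = −rω cosθ/√(L²−r²sin²θ) = -2.3924 rad/s.
V_P = V_A + ω_rod × AP, with AP = 0.2501 m along the rod.
Components: V_Px = −rω sinθ − a·ω_rod·sinφ = -0.75562 m/s;  V_Py = rω cosθ + a·ω_rod·cosφ = +0.50159 m/s.
|V_P| = √(V_Px² + V_Py²) = 0.90695 m/s.

0.907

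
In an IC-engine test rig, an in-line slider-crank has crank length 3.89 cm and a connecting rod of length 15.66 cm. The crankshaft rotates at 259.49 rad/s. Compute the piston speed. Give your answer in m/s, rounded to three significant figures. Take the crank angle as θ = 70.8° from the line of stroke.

10.3

ω = 259.5 rad/s
For an in-line slider-crank, x = r cosθ + √(L² − r² sin²θ), so v = −rω sinθ·[1 + r cosθ/√(L² − r² sin²θ)].
With r = 0.0389 m, L = 0.1566 m, θ = 70.8°: √(L² − r² sin²θ) = 0.15223 m.
v = −0.0389·259.5·0.94438·[1 + 0.0389·0.32887/0.15223] = -10.334 m/s.
|v| = 10.334 m/s.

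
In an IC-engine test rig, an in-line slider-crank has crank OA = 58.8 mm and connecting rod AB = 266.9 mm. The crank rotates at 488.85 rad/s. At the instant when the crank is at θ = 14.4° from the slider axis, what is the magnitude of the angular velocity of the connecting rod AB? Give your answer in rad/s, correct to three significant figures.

104

ω = 488.9 rad/s
The rod makes angle φ with the slider axis where L sinφ = r sinθ; differentiating, L cosφ·φ̇ = r ω cosθ.
L cosφ = √(L² − r² sin²θ) = 0.2665 m.
|ω_rod| = r ω |cosθ| / √(L² − r² sin²θ) = 0.0588·488.9·0.96858/0.2665 = 104.47 rad/s.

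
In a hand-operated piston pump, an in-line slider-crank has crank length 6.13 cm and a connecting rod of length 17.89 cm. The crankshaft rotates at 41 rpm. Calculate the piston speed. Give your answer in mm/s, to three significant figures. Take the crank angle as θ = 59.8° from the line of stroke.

ω = 2π·41/60 = 4.294 rad/s
For an in-line slider-crank, x = r cosθ + √(L² − r² sin²θ), so v = −rω sinθ·[1 + r cosθ/√(L² − r² sin²θ)].
With r = 0.0613 m, L = 0.1789 m, θ = 59.8°: √(L² − r² sin²θ) = 0.17088 m.
v = −0.0613·4.294·0.86427·[1 + 0.0613·0.50302/0.17088] = -0.26852 m/s.
|v| = 0.26852 m/s = 268.52 mm/s.

269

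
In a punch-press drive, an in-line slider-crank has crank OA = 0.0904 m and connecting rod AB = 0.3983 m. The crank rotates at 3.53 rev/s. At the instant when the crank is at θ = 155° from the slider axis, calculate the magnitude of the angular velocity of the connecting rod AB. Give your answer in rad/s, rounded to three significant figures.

ω = 22.18 rad/s (converted from 3.53 rev/s).
The rod makes angle φ with the slider axis where L sinφ = r sinθ; differentiating, L cosφ·φ̇ = r ω cosθ.
L cosφ = √(L² − r² sin²θ) = 0.39646 m.
|ω_rod| = r ω |cosθ| / √(L² − r² sin²θ) = 0.0904·22.18·0.90631/0.39646 = 4.5835 rad/s.

4.58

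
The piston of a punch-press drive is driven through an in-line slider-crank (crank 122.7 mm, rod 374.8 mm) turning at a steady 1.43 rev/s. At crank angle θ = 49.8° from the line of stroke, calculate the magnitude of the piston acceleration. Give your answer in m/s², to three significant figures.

ω = 2π·1.43 = 8.985 rad/s
x(θ) = r cosθ + √(L² − r² sin²θ); with ω constant, a = ω²·d²x/dθ².
d²x/dθ² = −r cosθ − r²(cos2θ)/√u − r⁴ sin²2θ/(4u^{3/2}),  u = L² − r² sin²θ = 0.131692 m².
Substituting r = 0.1227 m, L = 0.3748 m, θ = 49.8°: d²x/dθ² = -0.073432 m.
a = ω²·d²x/dθ² = (8.985)²·(-0.073432) = -5.9281 m/s²;  |a| = 5.9281 m/s².

5.93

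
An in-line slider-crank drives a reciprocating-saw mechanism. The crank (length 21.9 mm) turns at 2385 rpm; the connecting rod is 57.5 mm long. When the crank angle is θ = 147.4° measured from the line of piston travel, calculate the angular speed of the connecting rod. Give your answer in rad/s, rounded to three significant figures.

81.9

ω = 249.8 rad/s (converted from 2385 rpm).
The rod makes angle φ with the slider axis where L sinφ = r sinθ; differentiating, L cosφ·φ̇ = r ω cosθ.
L cosφ = √(L² − r² sin²θ) = 0.056276 m.
|ω_rod| = r ω |cosθ| / √(L² − r² sin²θ) = 0.0219·249.8·0.84245/0.056276 = 81.88 rad/s.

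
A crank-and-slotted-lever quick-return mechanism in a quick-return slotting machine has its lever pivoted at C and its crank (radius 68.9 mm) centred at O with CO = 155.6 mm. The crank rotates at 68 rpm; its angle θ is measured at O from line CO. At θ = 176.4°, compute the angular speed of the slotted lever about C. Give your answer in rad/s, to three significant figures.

ω = 7.121 rad/s (from 68 rpm).
Crank pin A relative to C: A = (d + r cosθ, r sinθ); lever angle φ = atan2(r sinθ, d + r cosθ).
Differentiating tanφ: φ̇ = rω(d cosθ + r)/(d² + r² + 2dr cosθ).
d² + r² + 2dr cosθ = |CA|² = 0.0075592 m²;  d cosθ + r = -0.086393 m.
|ω_lever| = |0.0689·7.121·-0.086393| / 0.0075592 = 5.6074 rad/s.

5.61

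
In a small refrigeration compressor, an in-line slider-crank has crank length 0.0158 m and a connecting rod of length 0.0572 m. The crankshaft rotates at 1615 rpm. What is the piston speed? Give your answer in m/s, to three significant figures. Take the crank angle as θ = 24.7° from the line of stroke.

1.40

ω = 2π·1615/60 = 169.1 rad/s
For an in-line slider-crank, x = r cosθ + √(L² − r² sin²θ), so v = −rω sinθ·[1 + r cosθ/√(L² − r² sin²θ)].
With r = 0.0158 m, L = 0.0572 m, θ = 24.7°: √(L² − r² sin²θ) = 0.056818 m.
v = −0.0158·169.1·0.41787·[1 + 0.0158·0.90851/0.056818] = -1.3987 m/s.
|v| = 1.3987 m/s.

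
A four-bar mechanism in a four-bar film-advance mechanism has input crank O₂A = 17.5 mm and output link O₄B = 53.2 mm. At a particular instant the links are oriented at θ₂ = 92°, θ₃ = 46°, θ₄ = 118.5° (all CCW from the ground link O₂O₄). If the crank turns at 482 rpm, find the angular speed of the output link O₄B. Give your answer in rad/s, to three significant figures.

ω₂ = 50.47 rad/s (from 482 rpm).
Differentiating the loop-closure r₂e^{iθ₂}+r₃e^{iθ₃}=r₁+r₄e^{iθ₄} gives r₂ω₂e^{iθ₂}+r₃ω₃e^{iθ₃}=r₄ω₄e^{iθ₄}.
Eliminating the other unknown: ω₄ = r₂ω₂ sin(θ₂−θ₃) / [r₄ sin(θ₄−θ₃)].
Numerator sine = +0.71934; denominator sine = +0.95372.
Result = 0.0175·50.47·(+0.71934) / (0.0532·(+0.95372)) = +12.523 rad/s; magnitude 12.523 rad/s.

12.5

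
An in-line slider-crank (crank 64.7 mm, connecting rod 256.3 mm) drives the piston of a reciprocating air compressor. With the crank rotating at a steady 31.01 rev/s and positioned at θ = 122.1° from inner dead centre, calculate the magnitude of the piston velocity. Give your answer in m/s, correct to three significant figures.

9.21

ω = 2π·31 = 194.8 rad/s
For an in-line slider-crank, x = r cosθ + √(L² − r² sin²θ), so v = −rω sinθ·[1 + r cosθ/√(L² − r² sin²θ)].
With r = 0.0647 m, L = 0.2563 m, θ = 122.1°: √(L² − r² sin²θ) = 0.25037 m.
v = −0.0647·194.8·0.84712·[1 + 0.0647·-0.53140/0.25037] = -9.2126 m/s.
|v| = 9.2126 m/s.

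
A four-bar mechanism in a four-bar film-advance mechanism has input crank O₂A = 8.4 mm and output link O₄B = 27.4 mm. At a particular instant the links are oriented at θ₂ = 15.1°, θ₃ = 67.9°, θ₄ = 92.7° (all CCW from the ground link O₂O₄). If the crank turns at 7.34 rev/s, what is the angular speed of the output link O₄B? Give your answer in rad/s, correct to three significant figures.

26.8

ω₂ = 46.12 rad/s (from 7.34 rev/s).
Differentiating the loop-closure r₂e^{iθ₂}+r₃e^{iθ₃}=r₁+r₄e^{iθ₄} gives r₂ω₂e^{iθ₂}+r₃ω₃e^{iθ₃}=r₄ω₄e^{iθ₄}.
Eliminating the other unknown: ω₄ = r₂ω₂ sin(θ₂−θ₃) / [r₄ sin(θ₄−θ₃)].
Numerator sine = -0.79653; denominator sine = +0.41945.
Result = 0.0084·46.12·(-0.79653) / (0.0274·(+0.41945)) = -26.849 rad/s; magnitude 26.849 rad/s.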